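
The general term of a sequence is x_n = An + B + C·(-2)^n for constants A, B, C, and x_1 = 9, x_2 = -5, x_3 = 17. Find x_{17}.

262117

Plug in n = 1, 2, 3: A + B - 2C = 9; 2A + B + 4C = -5; 3A + B - 8C = 17.
Subtracting the first from the second: A + 6C = -14.
Subtracting the second from the third: A - 12C = 22.
Solving: C = -2, A = -2, then B = 7.
So x_n = -2·n + 7 + (-2)·(-2)^n; at n=17 this is 262117.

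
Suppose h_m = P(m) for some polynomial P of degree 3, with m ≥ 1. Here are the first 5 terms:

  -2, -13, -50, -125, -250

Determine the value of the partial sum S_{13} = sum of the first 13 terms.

-16900

1st diffs: -11, -37, -75, -125.
2nd diffs: -26, -38, -50.
3rd diffs: -12, -12 (constant).
Newton forward-difference form: h_m = -2 + (-11)·C(m-1,1) + (-26)·C(m-1,2) + (-12)·C(m-1,3).
Continuing: …, -437, -698, -1045, -1490, …, h_{13} = -4490.
Summing m = 1..13 (13 terms) gives -16900.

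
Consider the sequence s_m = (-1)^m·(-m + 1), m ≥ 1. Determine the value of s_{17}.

(-1)^17 = -1; -m + 1 at m=17 is -16; so s_{17} = 16.

16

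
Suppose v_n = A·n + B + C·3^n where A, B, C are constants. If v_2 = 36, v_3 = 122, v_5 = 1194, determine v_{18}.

At n = 2, 3, 5: 2A + B + 9C = 36; 3A + B + 27C = 122; 5A + B + 243C = 1194.
Subtracting the first from the second: A + 18C = 86.
Subtracting the second from the third: 2A + 216C = 1072.
Solving: C = 5, A = -4, then B = -1.
Therefore v_{18} = -72 + (-1) + 5·387420489 = 1937102372.

1937102372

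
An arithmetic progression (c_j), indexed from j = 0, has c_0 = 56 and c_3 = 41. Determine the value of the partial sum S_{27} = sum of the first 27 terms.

-243

Common difference d = (41 - 56) / (3 - 0) = -5.
c_j = 56 + (j - 0)·(-5).
c_{26} = -74; S = 27·(56 + (-74))/2 = -243.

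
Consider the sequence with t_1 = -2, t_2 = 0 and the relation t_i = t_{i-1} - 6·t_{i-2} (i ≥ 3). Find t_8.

1020

Iterate the recurrence:
t_3 = 12; t_4 = 12; t_5 = -60; t_6 = -132; t_7 = 228; t_8 = 1020.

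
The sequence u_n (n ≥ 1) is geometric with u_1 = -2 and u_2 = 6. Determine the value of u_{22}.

Common ratio r = -3.
u_n = (-2)·(-3)^(n-1).
u_{22} = (-2)·(-3)^21 = 20920706406.

20920706406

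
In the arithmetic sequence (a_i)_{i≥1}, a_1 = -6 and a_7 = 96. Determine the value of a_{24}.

385

Common difference d = (96 - (-6)) / (7 - 1) = 17.
a_i = -6 + (i - 1)·17.
a_{24} = -6 + 23·17 = 385.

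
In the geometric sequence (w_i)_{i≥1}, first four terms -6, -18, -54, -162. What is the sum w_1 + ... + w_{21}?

-31381059606

Common ratio r = 3.
w_i = (-6)·3^(i-1).
S = (-6)·(3^21 - 1)/(3 - 1) = (-6)·(10460353203 - 1)/(2) = -31381059606.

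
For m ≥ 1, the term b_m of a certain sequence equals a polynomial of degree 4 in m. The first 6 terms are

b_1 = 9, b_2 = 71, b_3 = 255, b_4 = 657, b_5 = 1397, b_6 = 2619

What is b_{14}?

54947

1st diffs: 62, 184, 402, 740, 1222.
2nd diffs: 122, 218, 338, 482.
3rd diffs: 96, 120, 144.
4th diffs: 24, 24 (constant).
Newton forward-difference form: b_m = 9 + 62·C(m-1,1) + 122·C(m-1,2) + 96·C(m-1,3) + 24·C(m-1,4).
At m = 14: m-1 = 13, so b_{14} = 9 + 806 + 9516 + 27456 + 17160 = 54947.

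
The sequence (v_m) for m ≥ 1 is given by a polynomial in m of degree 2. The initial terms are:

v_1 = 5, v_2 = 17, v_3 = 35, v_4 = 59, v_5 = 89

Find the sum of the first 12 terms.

2172

1st diffs: 12, 18, 24, 30.
2nd diffs: 6, 6, 6 (constant).
Newton forward-difference form: v_m = 5 + 12·C(m-1,1) + 6·C(m-1,2).
Continuing: …, 125, 167, 215, 269, …, v_{12} = 467.
Summing m = 1..12 (12 terms) gives 2172.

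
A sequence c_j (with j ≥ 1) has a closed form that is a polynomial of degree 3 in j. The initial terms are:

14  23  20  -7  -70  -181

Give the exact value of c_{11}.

1st diffs: 9, -3, -27, -63, -111.
2nd diffs: -12, -24, -36, -48.
3rd diffs: -12, -12, -12 (constant).
Newton forward-difference form: c_j = 14 + 9·C(j-1,1) + (-12)·C(j-1,2) + (-12)·C(j-1,3).
At j = 11: j-1 = 10, so c_{11} = 14 + 90 - 540 - 1440 = -1876.

-1876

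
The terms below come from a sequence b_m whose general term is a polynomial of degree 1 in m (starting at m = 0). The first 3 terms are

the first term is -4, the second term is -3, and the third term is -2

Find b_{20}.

16

1st diffs: 1, 1 (constant).
So b_m = m - 4.
Evaluating at m = 20 gives b_{20} = 16.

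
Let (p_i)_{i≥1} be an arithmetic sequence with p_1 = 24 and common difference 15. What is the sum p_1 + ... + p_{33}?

p_i = 24 + (i - 1)·15.
p_{33} = 504; S = 33·(24 + 504)/2 = 8712.

8712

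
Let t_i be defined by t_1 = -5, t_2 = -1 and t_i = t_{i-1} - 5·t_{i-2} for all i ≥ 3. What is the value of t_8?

Compute successive terms:
t_3 = 24; t_4 = 29; t_5 = -91; t_6 = -236; t_7 = 219; t_8 = 1399.

1399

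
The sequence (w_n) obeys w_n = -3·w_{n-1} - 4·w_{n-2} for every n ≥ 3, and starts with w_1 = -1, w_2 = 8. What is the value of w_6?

-100

Iterate the recurrence:
w_3 = -20; w_4 = 28; w_5 = -4; w_6 = -100.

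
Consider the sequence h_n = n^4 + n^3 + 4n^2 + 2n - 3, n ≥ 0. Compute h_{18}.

112137

h_{18} = 1·18^4 + 1·18^3 + 4·18^2 + 2·18 - 3 = 112137.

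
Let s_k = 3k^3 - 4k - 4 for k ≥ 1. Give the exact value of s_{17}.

14667

s_{17} = 3·17^3 - 4·17 - 4 = 14667.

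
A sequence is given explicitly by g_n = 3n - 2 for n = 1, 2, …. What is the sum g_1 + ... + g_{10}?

145

Over n = 1..10: Σn = 55.
Total = (3)·55 + (-2)·10 = 145.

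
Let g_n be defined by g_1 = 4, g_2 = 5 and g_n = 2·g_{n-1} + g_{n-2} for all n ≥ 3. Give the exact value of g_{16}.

1298253

g_3 = 14  g_4 = 33  g_5 = 80  …  g_{13} = 92264  g_{14} = 222745  g_{15} = 537754  g_{16} = 1298253.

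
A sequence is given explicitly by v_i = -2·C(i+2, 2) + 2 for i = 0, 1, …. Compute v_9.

C(11, 2) = 55, so v_9 = -108.

-108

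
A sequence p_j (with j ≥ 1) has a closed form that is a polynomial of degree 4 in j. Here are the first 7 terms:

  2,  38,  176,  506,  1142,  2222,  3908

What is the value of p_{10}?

14582

1st diffs: 36, 138, 330, 636, 1080, 1686.
2nd diffs: 102, 192, 306, 444, 606.
3rd diffs: 90, 114, 138, 162.
4th diffs: 24, 24, 24 (constant).
Newton forward-difference form: p_j = 2 + 36·C(j-1,1) + 102·C(j-1,2) + 90·C(j-1,3) + 24·C(j-1,4).
At j = 10: j-1 = 9, so p_{10} = 2 + 324 + 3672 + 7560 + 3024 = 14582.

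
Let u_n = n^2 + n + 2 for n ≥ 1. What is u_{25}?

652

u_{25} = 1·25^2 + 1·25 + 2 = 652.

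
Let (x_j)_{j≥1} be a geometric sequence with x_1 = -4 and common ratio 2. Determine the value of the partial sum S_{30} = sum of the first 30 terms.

-4294967292

x_j = (-4)·2^(j-1).
S = (-4)·(2^30 - 1)/(2 - 1) = (-4)·(1073741824 - 1)/(1) = -4294967292.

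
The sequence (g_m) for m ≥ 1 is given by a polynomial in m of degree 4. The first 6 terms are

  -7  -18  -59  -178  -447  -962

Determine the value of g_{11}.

1st diffs: -11, -41, -119, -269, -515.
2nd diffs: -30, -78, -150, -246.
3rd diffs: -48, -72, -96.
4th diffs: -24, -24 (constant).
Newton forward-difference form: g_m = -7 + (-11)·C(m-1,1) + (-30)·C(m-1,2) + (-48)·C(m-1,3) + (-24)·C(m-1,4).
At m = 11: m-1 = 10, so g_{11} = -7 - 110 - 1350 - 5760 - 5040 = -12267.

-12267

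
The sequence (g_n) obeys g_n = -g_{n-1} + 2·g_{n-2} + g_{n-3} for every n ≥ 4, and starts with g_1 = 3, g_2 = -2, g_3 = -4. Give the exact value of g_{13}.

Step forward from the initial values:
g_4 = 3, g_5 = -13, g_6 = 15, g_7 = -38, g_8 = 55, g_9 = -116, g_{10} = 188, g_{11} = -365, g_{12} = 625, g_{13} = -1167.

-1167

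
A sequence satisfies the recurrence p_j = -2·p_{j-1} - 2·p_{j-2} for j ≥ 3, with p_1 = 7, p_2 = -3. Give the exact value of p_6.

p_3 = -8  p_4 = 22  p_5 = -28  p_6 = 12.

12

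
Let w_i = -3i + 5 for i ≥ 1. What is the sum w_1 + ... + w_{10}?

Over i = 1..10: Σi = 55.
Total = (-3)·55 + (5)·10 = -115.

-115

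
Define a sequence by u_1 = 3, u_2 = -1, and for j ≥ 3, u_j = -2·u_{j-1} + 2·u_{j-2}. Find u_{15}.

1190912

Applying the relation repeatedly:
u_3 = 8  u_4 = -18  u_5 = 52  …  u_{12} = -58400  u_{13} = 159552  u_{14} = -435904  u_{15} = 1190912.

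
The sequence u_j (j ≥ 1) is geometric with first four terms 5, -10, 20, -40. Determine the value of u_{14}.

Common ratio r = -2.
u_j = 5·(-2)^(j-1).
u_{14} = 5·(-2)^13 = -40960.

-40960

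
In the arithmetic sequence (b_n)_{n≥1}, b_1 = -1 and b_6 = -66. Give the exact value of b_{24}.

-300

Common difference d = (-66 - (-1)) / (6 - 1) = -13.
b_n = -1 + (n - 1)·(-13).
b_{24} = -1 + 23·(-13) = -300.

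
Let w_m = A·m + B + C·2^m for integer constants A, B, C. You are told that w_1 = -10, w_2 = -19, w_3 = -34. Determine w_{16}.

-196657

The three given values yield: A + B + 2C = -10; 2A + B + 4C = -19; 3A + B + 8C = -34.
Subtracting the first from the second: A + 2C = -9.
Subtracting the second from the third: A + 4C = -15.
Solving: C = -3, A = -3, then B = -1.
So w_m = -3·m + (-1) + (-3)·2^m; at m=16 this is -196657.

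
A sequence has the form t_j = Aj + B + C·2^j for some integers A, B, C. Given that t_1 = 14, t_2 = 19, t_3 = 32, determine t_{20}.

At j = 1, 2, 3: A + B + 2C = 14; 2A + B + 4C = 19; 3A + B + 8C = 32.
Subtracting the first from the second: A + 2C = 5.
Subtracting the second from the third: A + 4C = 13.
Solving: C = 4, A = -3, then B = 9.
Therefore t_{20} = -60 + 9 + 4·1048576 = 4194253.

4194253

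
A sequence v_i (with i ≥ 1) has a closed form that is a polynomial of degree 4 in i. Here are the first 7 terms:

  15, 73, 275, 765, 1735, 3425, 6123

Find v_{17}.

186223

1st diffs: 58, 202, 490, 970, 1690, 2698.
2nd diffs: 144, 288, 480, 720, 1008.
3rd diffs: 144, 192, 240, 288.
4th diffs: 48, 48, 48 (constant).
So v_i = 2i^4 + 4i^3 - 2i^2 + 6i + 5.
Evaluating at i = 17 gives v_{17} = 186223.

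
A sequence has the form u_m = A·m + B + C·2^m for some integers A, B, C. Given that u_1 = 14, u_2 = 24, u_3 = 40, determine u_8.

Write the equations: A + B + 2C = 14; 2A + B + 4C = 24; 3A + B + 8C = 40.
Subtracting the first from the second: A + 2C = 10.
Subtracting the second from the third: A + 4C = 16.
Solving: C = 3, A = 4, then B = 4.
So u_m = 4·m + 4 + 3·2^m; at m=8 this is 804.

804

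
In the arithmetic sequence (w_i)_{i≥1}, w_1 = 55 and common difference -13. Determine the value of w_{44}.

w_i = 55 + (i - 1)·(-13).
w_{44} = 55 + 43·(-13) = -504.

-504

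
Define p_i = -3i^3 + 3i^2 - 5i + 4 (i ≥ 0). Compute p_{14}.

-7710

p_{14} = -3·14^3 + 3·14^2 - 5·14 + 4 = -7710.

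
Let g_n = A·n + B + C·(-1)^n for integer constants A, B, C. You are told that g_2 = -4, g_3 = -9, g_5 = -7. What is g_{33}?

21

Write the equations: 2A + B + C = -4; 3A + B - C = -9; 5A + B - C = -7.
Subtracting the first from the second: A - 2C = -5.
Subtracting the second from the third: 2A = 2.
Solving: C = 3, A = 1, then B = -9.
So g_n = 1·n + (-9) + 3·(-1)^n; at n=33 this is 21.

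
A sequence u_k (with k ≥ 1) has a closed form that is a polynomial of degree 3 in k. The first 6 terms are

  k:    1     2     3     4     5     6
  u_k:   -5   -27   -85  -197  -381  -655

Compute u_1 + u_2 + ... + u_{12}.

1st diffs: -22, -58, -112, -184, -274.
2nd diffs: -36, -54, -72, -90.
3rd diffs: -18, -18, -18 (constant).
So u_k = -3k^3 - k - 1.
Continuing: …, -1037, -1545, -2197, -3011, …, u_{12} = -5197.
Summing k = 1..12 (12 terms) gives -18342.

-18342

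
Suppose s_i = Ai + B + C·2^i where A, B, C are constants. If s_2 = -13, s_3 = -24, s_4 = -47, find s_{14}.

At i = 2, 3, 4: 2A + B + 4C = -13; 3A + B + 8C = -24; 4A + B + 16C = -47.
Subtracting the first from the second: A + 4C = -11.
Subtracting the second from the third: A + 8C = -23.
Solving: C = -3, A = 1, then B = -3.
Therefore s_{14} = 14 + (-3) + (-3)·16384 = -49141.

-49141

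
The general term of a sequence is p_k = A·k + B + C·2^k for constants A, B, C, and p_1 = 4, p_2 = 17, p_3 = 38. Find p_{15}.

131138

Plug in k = 1, 2, 3: A + B + 2C = 4; 2A + B + 4C = 17; 3A + B + 8C = 38.
Subtracting the first from the second: A + 2C = 13.
Subtracting the second from the third: A + 4C = 21.
Solving: C = 4, A = 5, then B = -9.
So p_k = 5·k + (-9) + 4·2^k; at k=15 this is 131138.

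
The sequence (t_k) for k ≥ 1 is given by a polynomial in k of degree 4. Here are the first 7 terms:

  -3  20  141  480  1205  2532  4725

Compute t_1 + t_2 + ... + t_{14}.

1st diffs: 23, 121, 339, 725, 1327, 2193.
2nd diffs: 98, 218, 386, 602, 866.
3rd diffs: 120, 168, 216, 264.
4th diffs: 48, 48, 48 (constant).
Newton forward-difference form: t_k = -3 + 23·C(k-1,1) + 98·C(k-1,2) + 120·C(k-1,3) + 48·C(k-1,4).
Continuing: …, 8096, 13005, 19860, 29117, …, t_{14} = 76580.
Summing k = 1..14 (14 terms) gives 253939.

253939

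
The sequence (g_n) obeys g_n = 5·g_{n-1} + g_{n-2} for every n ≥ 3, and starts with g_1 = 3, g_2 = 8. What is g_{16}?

85689025463

Step forward from the initial values:
g_3 = 43;  g_4 = 223;  g_5 = 1158;  …;  g_{13} = 612033243;  g_{14} = 3178033048;  g_{15} = 16502198483;  g_{16} = 85689025463.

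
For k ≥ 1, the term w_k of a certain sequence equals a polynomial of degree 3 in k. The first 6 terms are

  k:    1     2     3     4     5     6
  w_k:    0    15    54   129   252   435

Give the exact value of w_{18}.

1st diffs: 15, 39, 75, 123, 183.
2nd diffs: 24, 36, 48, 60.
3rd diffs: 12, 12, 12 (constant).
Newton forward-difference form: w_k = 15·C(k-1,1) + 24·C(k-1,2) + 12·C(k-1,3).
At k = 18: k-1 = 17, so w_{18} = 255 + 3264 + 8160 = 11679.

11679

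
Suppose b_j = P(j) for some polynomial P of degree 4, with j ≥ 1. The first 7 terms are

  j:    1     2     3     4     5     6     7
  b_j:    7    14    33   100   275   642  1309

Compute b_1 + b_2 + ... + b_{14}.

1st diffs: 7, 19, 67, 175, 367, 667.
2nd diffs: 12, 48, 108, 192, 300.
3rd diffs: 36, 60, 84, 108.
4th diffs: 24, 24, 24 (constant).
So b_j = j^4 - 4j^3 + 5j^2 + 5j.
Continuing: …, 2408, 4095, 6550, 9977, …, b_{14} = 28490.
Summing j = 1..14 (14 terms) gives 89187.

89187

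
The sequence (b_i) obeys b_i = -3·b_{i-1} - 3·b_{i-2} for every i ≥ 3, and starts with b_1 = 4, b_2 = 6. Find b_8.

Iterate the recurrence:
b_3 = -30  b_4 = 72  b_5 = -126  b_6 = 162  b_7 = -108  b_8 = -162.

-162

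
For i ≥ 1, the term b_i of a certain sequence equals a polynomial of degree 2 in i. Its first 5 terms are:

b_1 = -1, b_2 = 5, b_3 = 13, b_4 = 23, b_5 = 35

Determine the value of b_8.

1st diffs: 6, 8, 10, 12.
2nd diffs: 2, 2, 2 (constant).
So b_i = i^2 + 3i - 5.
Evaluating at i = 8 gives b_8 = 83.

83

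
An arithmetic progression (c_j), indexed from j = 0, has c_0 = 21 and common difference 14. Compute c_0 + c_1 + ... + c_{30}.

7161

c_j = 21 + (j - 0)·14.
c_{30} = 441; S = 31·(21 + 441)/2 = 7161.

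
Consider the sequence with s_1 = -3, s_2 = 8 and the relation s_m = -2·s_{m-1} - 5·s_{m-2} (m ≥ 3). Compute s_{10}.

-5392

Step forward from the initial values:
s_3 = -1;  s_4 = -38;  s_5 = 81;  s_6 = 28;  s_7 = -461;  s_8 = 782;  s_9 = 741;  s_{10} = -5392.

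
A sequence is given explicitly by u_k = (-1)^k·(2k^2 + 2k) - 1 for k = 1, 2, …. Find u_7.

(-1)^7 = -1; 2k^2 + 2k at k=7 is 112; so u_7 = -113.

-113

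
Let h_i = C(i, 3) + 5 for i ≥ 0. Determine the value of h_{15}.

C(15, 3) = 455, so h_{15} = 460.

460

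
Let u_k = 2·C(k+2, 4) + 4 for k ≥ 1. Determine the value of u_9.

C(11, 4) = 330, so u_9 = 664.

664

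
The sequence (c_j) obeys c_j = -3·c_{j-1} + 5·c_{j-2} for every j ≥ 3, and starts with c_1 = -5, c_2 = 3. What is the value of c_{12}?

11709732

Step forward from the initial values:
c_3 = -34  c_4 = 117  c_5 = -521  c_6 = 2148  c_7 = -9049  c_8 = 37887  c_9 = -158906  c_{10} = 666153  c_{11} = -2792989  c_{12} = 11709732.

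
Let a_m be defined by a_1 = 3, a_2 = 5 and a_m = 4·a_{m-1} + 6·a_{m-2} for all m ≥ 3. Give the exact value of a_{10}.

Applying the relation repeatedly:
a_3 = 38; a_4 = 182; a_5 = 956; a_6 = 4916; a_7 = 25400; a_8 = 131096; a_9 = 676784; a_{10} = 3493712.

3493712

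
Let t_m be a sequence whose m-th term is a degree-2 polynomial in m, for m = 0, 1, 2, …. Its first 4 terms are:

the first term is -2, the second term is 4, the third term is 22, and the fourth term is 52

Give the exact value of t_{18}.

1st diffs: 6, 18, 30.
2nd diffs: 12, 12 (constant).
Newton forward-difference form: t_m = -2 + 6·C(m,1) + 12·C(m,2).
At m = 18: m = 18, so t_{18} = -2 + 108 + 1836 = 1942.

1942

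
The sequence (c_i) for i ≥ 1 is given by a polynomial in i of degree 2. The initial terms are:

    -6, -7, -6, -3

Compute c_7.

1st diffs: -1, 1, 3.
2nd diffs: 2, 2 (constant).
Newton forward-difference form: c_i = -6 + (-1)·C(i-1,1) + 2·C(i-1,2).
At i = 7: i-1 = 6, so c_7 = -6 - 6 + 30 = 18.

18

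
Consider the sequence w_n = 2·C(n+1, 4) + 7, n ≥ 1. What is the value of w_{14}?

C(15, 4) = 1365, so w_{14} = 2737.

2737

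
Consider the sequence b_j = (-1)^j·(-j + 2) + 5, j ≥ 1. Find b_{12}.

(-1)^12 = 1; -j + 2 at j=12 is -10; so b_{12} = -5.

-5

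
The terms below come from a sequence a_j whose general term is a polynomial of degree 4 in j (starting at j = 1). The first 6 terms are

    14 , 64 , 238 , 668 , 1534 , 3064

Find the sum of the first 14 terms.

278110

1st diffs: 50, 174, 430, 866, 1530.
2nd diffs: 124, 256, 436, 664.
3rd diffs: 132, 180, 228.
4th diffs: 48, 48 (constant).
Newton forward-difference form: a_j = 14 + 50·C(j-1,1) + 124·C(j-1,2) + 132·C(j-1,3) + 48·C(j-1,4).
Continuing: …, 5534, 9268, 14638, 22064, …, a_{14} = 82408.
Summing j = 1..14 (14 terms) gives 278110.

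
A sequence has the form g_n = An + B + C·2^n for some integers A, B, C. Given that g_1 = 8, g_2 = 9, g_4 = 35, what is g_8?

735

Plug in n = 1, 2, 4: A + B + 2C = 8; 2A + B + 4C = 9; 4A + B + 16C = 35.
Subtracting the first from the second: A + 2C = 1.
Subtracting the second from the third: 2A + 12C = 26.
Solving: C = 3, A = -5, then B = 7.
Hence g_8 = -5·8 + 7 + 3·256 = 735.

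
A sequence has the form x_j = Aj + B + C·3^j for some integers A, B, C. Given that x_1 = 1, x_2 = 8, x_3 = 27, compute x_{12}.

Write the equations: A + B + 3C = 1; 2A + B + 9C = 8; 3A + B + 27C = 27.
Subtracting the first from the second: A + 6C = 7.
Subtracting the second from the third: A + 18C = 19.
Solving: C = 1, A = 1, then B = -3.
Hence x_{12} = 1·12 + (-3) + 1·531441 = 531450.

531450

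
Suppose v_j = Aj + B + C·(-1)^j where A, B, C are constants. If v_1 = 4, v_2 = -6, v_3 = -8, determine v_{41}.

At j = 1, 2, 3: A + B - C = 4; 2A + B + C = -6; 3A + B - C = -8.
Subtracting the first from the second: A + 2C = -10.
Subtracting the second from the third: A - 2C = -2.
Solving: C = -2, A = -6, then B = 8.
Hence v_{41} = -6·41 + 8 + (-2)·(-1) = -236.

-236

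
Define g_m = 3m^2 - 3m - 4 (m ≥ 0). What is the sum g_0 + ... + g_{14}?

2670

Over m = 0..14: Σm = 105, Σm² = 1015.
Total = (3)·1015 + (-3)·105 + (-4)·15 = 2670.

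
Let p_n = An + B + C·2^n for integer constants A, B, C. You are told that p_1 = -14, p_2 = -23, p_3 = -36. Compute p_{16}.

-131157

Write the equations: A + B + 2C = -14; 2A + B + 4C = -23; 3A + B + 8C = -36.
Subtracting the first from the second: A + 2C = -9.
Subtracting the second from the third: A + 4C = -13.
Solving: C = -2, A = -5, then B = -5.
So p_n = -5·n + (-5) + (-2)·2^n; at n=16 this is -131157.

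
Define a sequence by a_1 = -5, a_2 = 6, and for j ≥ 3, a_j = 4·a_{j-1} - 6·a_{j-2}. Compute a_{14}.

Compute successive terms:
a_3 = 54; a_4 = 180; a_5 = 396; …; a_{11} = -49824; a_{12} = 16704; a_{13} = 365760; a_{14} = 1362816.

1362816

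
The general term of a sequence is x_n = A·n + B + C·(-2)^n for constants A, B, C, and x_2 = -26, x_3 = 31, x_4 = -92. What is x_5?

Plug in n = 2, 3, 4: 2A + B + 4C = -26; 3A + B - 8C = 31; 4A + B + 16C = -92.
Subtracting the first from the second: A - 12C = 57.
Subtracting the second from the third: A + 24C = -123.
Solving: C = -5, A = -3, then B = 0.
Therefore x_5 = -15 + 0 + (-5)·(-32) = 145.

145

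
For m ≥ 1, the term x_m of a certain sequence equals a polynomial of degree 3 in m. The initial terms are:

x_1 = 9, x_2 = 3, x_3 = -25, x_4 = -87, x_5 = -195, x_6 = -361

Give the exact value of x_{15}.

-6445

1st diffs: -6, -28, -62, -108, -166.
2nd diffs: -22, -34, -46, -58.
3rd diffs: -12, -12, -12 (constant).
Newton forward-difference form: x_m = 9 + (-6)·C(m-1,1) + (-22)·C(m-1,2) + (-12)·C(m-1,3).
At m = 15: m-1 = 14, so x_{15} = 9 - 84 - 2002 - 4368 = -6445.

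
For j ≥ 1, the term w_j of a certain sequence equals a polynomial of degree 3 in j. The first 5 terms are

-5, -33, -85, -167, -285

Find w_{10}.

1st diffs: -28, -52, -82, -118.
2nd diffs: -24, -30, -36.
3rd diffs: -6, -6 (constant).
So w_j = -j^3 - 6j^2 - 3j + 5.
Evaluating at j = 10 gives w_{10} = -1625.

-1625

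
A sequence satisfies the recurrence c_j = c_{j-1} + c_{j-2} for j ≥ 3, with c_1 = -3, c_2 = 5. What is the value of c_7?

25

Compute successive terms:
c_3 = 2, c_4 = 7, c_5 = 9, c_6 = 16, c_7 = 25.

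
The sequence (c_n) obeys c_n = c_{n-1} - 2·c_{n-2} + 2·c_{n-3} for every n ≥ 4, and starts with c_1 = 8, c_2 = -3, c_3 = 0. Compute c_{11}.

-80

Step forward from the initial values:
c_4 = 22; c_5 = 16; c_6 = -28; c_7 = -16; c_8 = 72; c_9 = 48; c_{10} = -128; c_{11} = -80.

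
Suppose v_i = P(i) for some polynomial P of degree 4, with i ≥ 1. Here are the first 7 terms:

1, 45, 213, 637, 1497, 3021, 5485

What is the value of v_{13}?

61513

1st diffs: 44, 168, 424, 860, 1524, 2464.
2nd diffs: 124, 256, 436, 664, 940.
3rd diffs: 132, 180, 228, 276.
4th diffs: 48, 48, 48 (constant).
So v_i = 2i^4 + 2i^3 - 3.
Evaluating at i = 13 gives v_{13} = 61513.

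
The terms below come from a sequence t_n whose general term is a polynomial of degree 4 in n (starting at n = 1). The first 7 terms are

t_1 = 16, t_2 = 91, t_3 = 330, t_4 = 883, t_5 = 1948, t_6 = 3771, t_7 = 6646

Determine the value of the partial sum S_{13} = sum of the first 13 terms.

1st diffs: 75, 239, 553, 1065, 1823, 2875.
2nd diffs: 164, 314, 512, 758, 1052.
3rd diffs: 150, 198, 246, 294.
4th diffs: 48, 48, 48 (constant).
Newton forward-difference form: t_n = 16 + 75·C(n-1,1) + 164·C(n-1,2) + 150·C(n-1,3) + 48·C(n-1,4).
Continuing: …, 10915, 16968, 25243, 36226, …, t_{13} = 68500.
Summing n = 1..13 (13 terms) gives 221988.

221988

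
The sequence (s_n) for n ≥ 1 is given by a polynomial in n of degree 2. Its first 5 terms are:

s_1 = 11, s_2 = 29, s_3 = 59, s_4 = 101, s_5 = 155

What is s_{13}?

1019

1st diffs: 18, 30, 42, 54.
2nd diffs: 12, 12, 12 (constant).
Newton forward-difference form: s_n = 11 + 18·C(n-1,1) + 12·C(n-1,2).
At n = 13: n-1 = 12, so s_{13} = 11 + 216 + 792 = 1019.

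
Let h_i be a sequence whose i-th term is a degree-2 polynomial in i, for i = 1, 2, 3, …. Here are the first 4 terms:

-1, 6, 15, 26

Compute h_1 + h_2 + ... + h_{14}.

1st diffs: 7, 9, 11.
2nd diffs: 2, 2 (constant).
Newton forward-difference form: h_i = -1 + 7·C(i-1,1) + 2·C(i-1,2).
Continuing: …, 39, 54, 71, 90, …, h_{14} = 246.
Summing i = 1..14 (14 terms) gives 1351.

1351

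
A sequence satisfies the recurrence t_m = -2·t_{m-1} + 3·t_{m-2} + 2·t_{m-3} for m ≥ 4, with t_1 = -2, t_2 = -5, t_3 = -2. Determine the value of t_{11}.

Compute successive terms:
t_4 = -15; t_5 = 14; t_6 = -77; t_7 = 166; t_8 = -535; t_9 = 1414; t_{10} = -4101; t_{11} = 11374.

11374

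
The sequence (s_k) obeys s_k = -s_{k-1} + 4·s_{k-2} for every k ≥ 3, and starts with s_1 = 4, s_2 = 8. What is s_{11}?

s_3 = 8; s_4 = 24; s_5 = 8; s_6 = 88; s_7 = -56; s_8 = 408; s_9 = -632; s_{10} = 2264; s_{11} = -4792.

-4792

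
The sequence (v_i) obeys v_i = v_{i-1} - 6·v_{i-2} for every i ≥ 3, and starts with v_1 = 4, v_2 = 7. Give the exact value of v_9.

Iterate the recurrence:
v_3 = -17;  v_4 = -59;  v_5 = 43;  v_6 = 397;  v_7 = 139;  v_8 = -2243;  v_9 = -3077.

-3077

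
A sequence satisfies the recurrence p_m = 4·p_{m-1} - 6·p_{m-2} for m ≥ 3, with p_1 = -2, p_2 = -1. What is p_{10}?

p_3 = 8; p_4 = 38; p_5 = 104; p_6 = 188; p_7 = 128; p_8 = -616; p_9 = -3232; p_{10} = -9232.

-9232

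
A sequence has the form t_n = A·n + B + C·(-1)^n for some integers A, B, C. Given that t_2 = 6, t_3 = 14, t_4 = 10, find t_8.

Plug in n = 2, 3, 4: 2A + B + C = 6; 3A + B - C = 14; 4A + B + C = 10.
Subtracting the first from the second: A - 2C = 8.
Subtracting the second from the third: A + 2C = -4.
Solving: C = -3, A = 2, then B = 5.
Therefore t_8 = 16 + 5 + (-3)·1 = 18.

18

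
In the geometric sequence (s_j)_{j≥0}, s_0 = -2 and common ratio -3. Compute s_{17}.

258280326

s_j = (-2)·(-3)^(j-0).
s_{17} = (-2)·(-3)^17 = 258280326.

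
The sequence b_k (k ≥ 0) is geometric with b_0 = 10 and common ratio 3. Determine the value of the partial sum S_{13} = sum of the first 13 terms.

b_k = 10·3^(k-0).
S = 10·(3^13 - 1)/(3 - 1) = 10·(1594323 - 1)/(2) = 7971610.

7971610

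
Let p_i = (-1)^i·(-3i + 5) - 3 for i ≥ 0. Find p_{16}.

(-1)^16 = 1; -3i + 5 at i=16 is -43; so p_{16} = -46.

-46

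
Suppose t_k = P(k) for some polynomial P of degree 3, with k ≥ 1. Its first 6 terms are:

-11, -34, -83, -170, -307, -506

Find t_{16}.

1st diffs: -23, -49, -87, -137, -199.
2nd diffs: -26, -38, -50, -62.
3rd diffs: -12, -12, -12 (constant).
Newton forward-difference form: t_k = -11 + (-23)·C(k-1,1) + (-26)·C(k-1,2) + (-12)·C(k-1,3).
At k = 16: k-1 = 15, so t_{16} = -11 - 345 - 2730 - 5460 = -8546.

-8546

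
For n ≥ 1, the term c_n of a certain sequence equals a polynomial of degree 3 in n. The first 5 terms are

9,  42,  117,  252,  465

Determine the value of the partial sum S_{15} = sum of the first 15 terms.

47280

1st diffs: 33, 75, 135, 213.
2nd diffs: 42, 60, 78.
3rd diffs: 18, 18 (constant).
So c_n = 3n^3 + 3n^2 + 3n.
Continuing: …, 774, 1197, 1752, 2457, …, c_{15} = 10845.
Summing n = 1..15 (15 terms) gives 47280.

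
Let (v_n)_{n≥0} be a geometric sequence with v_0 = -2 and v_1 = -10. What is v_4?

-1250

Common ratio r = 5.
v_n = (-2)·5^(n-0).
v_4 = (-2)·5^4 = -1250.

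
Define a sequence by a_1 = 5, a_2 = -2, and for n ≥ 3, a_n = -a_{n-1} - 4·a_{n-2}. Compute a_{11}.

a_3 = -18;  a_4 = 26;  a_5 = 46;  a_6 = -150;  a_7 = -34;  a_8 = 634;  a_9 = -498;  a_{10} = -2038;  a_{11} = 4030.

4030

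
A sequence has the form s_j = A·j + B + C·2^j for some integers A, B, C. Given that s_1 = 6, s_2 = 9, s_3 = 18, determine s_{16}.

Plug in j = 1, 2, 3: A + B + 2C = 6; 2A + B + 4C = 9; 3A + B + 8C = 18.
Subtracting the first from the second: A + 2C = 3.
Subtracting the second from the third: A + 4C = 9.
Solving: C = 3, A = -3, then B = 3.
So s_j = -3·j + 3 + 3·2^j; at j=16 this is 196563.

196563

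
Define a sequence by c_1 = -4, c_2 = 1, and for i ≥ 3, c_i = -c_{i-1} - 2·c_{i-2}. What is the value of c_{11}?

-125

Applying the relation repeatedly:
c_3 = 7, c_4 = -9, c_5 = -5, c_6 = 23, c_7 = -13, c_8 = -33, c_9 = 59, c_{10} = 7, c_{11} = -125.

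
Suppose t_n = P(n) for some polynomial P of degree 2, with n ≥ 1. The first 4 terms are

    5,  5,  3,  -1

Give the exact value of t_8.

1st diffs: 0, -2, -4.
2nd diffs: -2, -2 (constant).
Newton forward-difference form: t_n = 5 + (-2)·C(n-1,2).
At n = 8: n-1 = 7, so t_8 = 5 - 42 = -37.

-37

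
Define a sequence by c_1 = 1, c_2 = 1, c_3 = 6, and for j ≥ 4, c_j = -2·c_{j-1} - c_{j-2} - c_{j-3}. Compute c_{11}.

Step forward from the initial values:
c_4 = -14  c_5 = 21  c_6 = -34  c_7 = 61  c_8 = -109  c_9 = 191  c_{10} = -334  c_{11} = 586.

586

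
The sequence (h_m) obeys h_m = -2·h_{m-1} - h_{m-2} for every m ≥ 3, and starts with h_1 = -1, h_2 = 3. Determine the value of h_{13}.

Compute successive terms:
h_3 = -5, h_4 = 7, h_5 = -9, …, h_{10} = 19, h_{11} = -21, h_{12} = 23, h_{13} = -25.
(Characteristic roots are -1 and -1.)

-25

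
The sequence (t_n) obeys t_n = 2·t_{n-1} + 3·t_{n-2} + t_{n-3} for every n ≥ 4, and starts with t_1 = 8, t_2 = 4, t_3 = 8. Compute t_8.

2984

t_4 = 36; t_5 = 100; t_6 = 316; t_7 = 968; t_8 = 2984.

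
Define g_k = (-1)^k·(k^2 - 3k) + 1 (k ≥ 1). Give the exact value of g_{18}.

271

(-1)^18 = 1; k^2 - 3k at k=18 is 270; so g_{18} = 271.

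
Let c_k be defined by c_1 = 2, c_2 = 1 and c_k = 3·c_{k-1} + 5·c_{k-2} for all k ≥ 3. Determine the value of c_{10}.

Step forward from the initial values:
c_3 = 13  c_4 = 44  c_5 = 197  c_6 = 811  c_7 = 3418  c_8 = 14309  c_9 = 60017  c_{10} = 251596.

251596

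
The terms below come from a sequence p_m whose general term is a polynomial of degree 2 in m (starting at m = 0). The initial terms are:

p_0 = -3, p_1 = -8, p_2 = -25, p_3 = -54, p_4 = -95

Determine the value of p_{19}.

-2150

1st diffs: -5, -17, -29, -41.
2nd diffs: -12, -12, -12 (constant).
So p_m = -6m^2 + m - 3.
Evaluating at m = 19 gives p_{19} = -2150.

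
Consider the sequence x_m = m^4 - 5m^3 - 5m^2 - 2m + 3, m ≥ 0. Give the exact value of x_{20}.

x_{20} = 1·20^4 - 5·20^3 - 5·20^2 - 2·20 + 3 = 117963.

117963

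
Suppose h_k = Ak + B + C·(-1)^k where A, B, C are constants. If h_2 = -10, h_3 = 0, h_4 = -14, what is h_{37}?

At k = 2, 3, 4: 2A + B + C = -10; 3A + B - C = 0; 4A + B + C = -14.
Subtracting the first from the second: A - 2C = 10.
Subtracting the second from the third: A + 2C = -14.
Solving: C = -6, A = -2, then B = 0.
Therefore h_{37} = -74 + 0 + (-6)·(-1) = -68.

-68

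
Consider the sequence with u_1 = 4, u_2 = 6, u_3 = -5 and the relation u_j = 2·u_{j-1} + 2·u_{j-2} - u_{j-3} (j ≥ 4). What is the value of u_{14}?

-94602

Step forward from the initial values:
u_4 = -2  u_5 = -20  u_6 = -39  …  u_{11} = -5276  u_{12} = -13799  u_{13} = -36140  u_{14} = -94602.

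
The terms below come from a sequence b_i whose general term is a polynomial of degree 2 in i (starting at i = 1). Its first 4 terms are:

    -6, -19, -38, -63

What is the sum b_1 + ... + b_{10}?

1st diffs: -13, -19, -25.
2nd diffs: -6, -6 (constant).
So b_i = -3i^2 - 4i + 1.
Continuing: …, -94, -131, -174, -223, …, b_{10} = -339.
Summing i = 1..10 (10 terms) gives -1365.

-1365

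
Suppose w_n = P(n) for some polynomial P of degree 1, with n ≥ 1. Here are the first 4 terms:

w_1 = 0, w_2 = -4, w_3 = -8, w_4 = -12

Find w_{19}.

-72

1st diffs: -4, -4, -4 (constant).
So w_n = -4n + 4.
Evaluating at n = 19 gives w_{19} = -72.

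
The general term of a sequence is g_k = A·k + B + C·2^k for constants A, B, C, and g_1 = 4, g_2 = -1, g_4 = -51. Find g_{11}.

-10176

The three given values yield: A + B + 2C = 4; 2A + B + 4C = -1; 4A + B + 16C = -51.
Subtracting the first from the second: A + 2C = -5.
Subtracting the second from the third: 2A + 12C = -50.
Solving: C = -5, A = 5, then B = 9.
Therefore g_{11} = 55 + 9 + (-5)·2048 = -10176.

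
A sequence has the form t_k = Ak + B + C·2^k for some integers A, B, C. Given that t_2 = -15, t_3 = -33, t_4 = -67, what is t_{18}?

At k = 2, 3, 4: 2A + B + 4C = -15; 3A + B + 8C = -33; 4A + B + 16C = -67.
Subtracting the first from the second: A + 4C = -18.
Subtracting the second from the third: A + 8C = -34.
Solving: C = -4, A = -2, then B = 5.
So t_k = -2·k + 5 + (-4)·2^k; at k=18 this is -1048607.

-1048607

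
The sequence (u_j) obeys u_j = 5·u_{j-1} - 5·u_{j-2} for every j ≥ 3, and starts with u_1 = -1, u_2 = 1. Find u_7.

Compute successive terms:
u_3 = 10;  u_4 = 45;  u_5 = 175;  u_6 = 650;  u_7 = 2375.

2375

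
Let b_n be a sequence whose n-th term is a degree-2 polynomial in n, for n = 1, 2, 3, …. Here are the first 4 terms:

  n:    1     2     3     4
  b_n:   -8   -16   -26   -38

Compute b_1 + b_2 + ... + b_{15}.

-1870

1st diffs: -8, -10, -12.
2nd diffs: -2, -2 (constant).
So b_n = -n^2 - 5n - 2.
Continuing: …, -52, -68, -86, -106, …, b_{15} = -302.
Summing n = 1..15 (15 terms) gives -1870.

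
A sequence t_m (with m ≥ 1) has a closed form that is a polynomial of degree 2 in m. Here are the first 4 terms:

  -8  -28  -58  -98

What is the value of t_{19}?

1st diffs: -20, -30, -40.
2nd diffs: -10, -10 (constant).
Newton forward-difference form: t_m = -8 + (-20)·C(m-1,1) + (-10)·C(m-1,2).
At m = 19: m-1 = 18, so t_{19} = -8 - 360 - 1530 = -1898.

-1898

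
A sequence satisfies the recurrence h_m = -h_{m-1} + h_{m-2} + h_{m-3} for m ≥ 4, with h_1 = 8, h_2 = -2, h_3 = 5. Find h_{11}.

-7

h_4 = 1; h_5 = 2; h_6 = 4; h_7 = -1; h_8 = 7; h_9 = -4; h_{10} = 10; h_{11} = -7.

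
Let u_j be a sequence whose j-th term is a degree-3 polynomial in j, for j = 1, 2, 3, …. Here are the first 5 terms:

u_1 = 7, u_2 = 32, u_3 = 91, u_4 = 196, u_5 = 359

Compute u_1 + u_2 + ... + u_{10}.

7795

1st diffs: 25, 59, 105, 163.
2nd diffs: 34, 46, 58.
3rd diffs: 12, 12 (constant).
Newton forward-difference form: u_j = 7 + 25·C(j-1,1) + 34·C(j-1,2) + 12·C(j-1,3).
Continuing: …, 592, 907, 1316, 1831, …, u_{10} = 2464.
Summing j = 1..10 (10 terms) gives 7795.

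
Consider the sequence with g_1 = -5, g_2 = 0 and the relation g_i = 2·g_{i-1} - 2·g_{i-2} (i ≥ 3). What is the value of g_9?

-80

g_3 = 10, g_4 = 20, g_5 = 20, g_6 = 0, g_7 = -40, g_8 = -80, g_9 = -80.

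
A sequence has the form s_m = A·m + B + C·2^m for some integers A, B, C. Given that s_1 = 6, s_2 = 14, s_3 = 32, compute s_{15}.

The three given values yield: A + B + 2C = 6; 2A + B + 4C = 14; 3A + B + 8C = 32.
Subtracting the first from the second: A + 2C = 8.
Subtracting the second from the third: A + 4C = 18.
Solving: C = 5, A = -2, then B = -2.
Hence s_{15} = -2·15 + (-2) + 5·32768 = 163808.

163808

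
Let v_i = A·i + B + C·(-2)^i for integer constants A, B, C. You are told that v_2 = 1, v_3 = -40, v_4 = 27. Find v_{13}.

-24642

At i = 2, 3, 4: 2A + B + 4C = 1; 3A + B - 8C = -40; 4A + B + 16C = 27.
Subtracting the first from the second: A - 12C = -41.
Subtracting the second from the third: A + 24C = 67.
Solving: C = 3, A = -5, then B = -1.
Therefore v_{13} = -65 + (-1) + 3·(-8192) = -24642.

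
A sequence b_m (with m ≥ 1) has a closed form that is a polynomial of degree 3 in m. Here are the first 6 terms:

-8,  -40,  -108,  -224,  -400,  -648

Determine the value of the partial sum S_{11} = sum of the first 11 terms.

1st diffs: -32, -68, -116, -176, -248.
2nd diffs: -36, -48, -60, -72.
3rd diffs: -12, -12, -12 (constant).
Newton forward-difference form: b_m = -8 + (-32)·C(m-1,1) + (-36)·C(m-1,2) + (-12)·C(m-1,3).
Continuing: …, -980, -1408, -1944, -2600, …, b_{11} = -3388.
Summing m = 1..11 (11 terms) gives -11748.

-11748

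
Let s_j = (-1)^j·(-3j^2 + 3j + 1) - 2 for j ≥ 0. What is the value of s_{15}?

(-1)^15 = -1; -3j^2 + 3j + 1 at j=15 is -629; so s_{15} = 627.

627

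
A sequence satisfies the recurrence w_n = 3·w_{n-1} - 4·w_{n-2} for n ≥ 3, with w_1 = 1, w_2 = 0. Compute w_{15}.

-724

Applying the relation repeatedly:
w_3 = -4  w_4 = -12  w_5 = -20  …  w_{12} = -2508  w_{13} = -6164  w_{14} = -8460  w_{15} = -724.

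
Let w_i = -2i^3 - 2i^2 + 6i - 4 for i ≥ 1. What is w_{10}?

w_{10} = -2·10^3 - 2·10^2 + 6·10 - 4 = -2144.

-2144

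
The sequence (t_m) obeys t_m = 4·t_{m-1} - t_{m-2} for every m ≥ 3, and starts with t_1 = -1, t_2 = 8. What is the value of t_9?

89823

t_3 = 33, t_4 = 124, t_5 = 463, t_6 = 1728, t_7 = 6449, t_8 = 24068, t_9 = 89823.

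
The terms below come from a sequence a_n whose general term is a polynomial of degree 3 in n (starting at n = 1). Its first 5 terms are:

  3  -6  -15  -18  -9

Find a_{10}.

1st diffs: -9, -9, -3, 9.
2nd diffs: 0, 6, 12.
3rd diffs: 6, 6 (constant).
So a_n = n^3 - 6n^2 + 2n + 6.
Evaluating at n = 10 gives a_{10} = 426.

426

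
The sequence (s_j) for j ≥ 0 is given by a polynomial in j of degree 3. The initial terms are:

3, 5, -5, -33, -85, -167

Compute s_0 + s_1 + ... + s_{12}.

1st diffs: 2, -10, -28, -52, -82.
2nd diffs: -12, -18, -24, -30.
3rd diffs: -6, -6, -6 (constant).
Newton forward-difference form: s_j = 3 + 2·C(j,1) + (-12)·C(j,2) + (-6)·C(j,3).
Continuing: …, -285, -445, -653, -915, …, s_{12} = -2085.
Summing j = 0..12 (13 terms) gives -7527.

-7527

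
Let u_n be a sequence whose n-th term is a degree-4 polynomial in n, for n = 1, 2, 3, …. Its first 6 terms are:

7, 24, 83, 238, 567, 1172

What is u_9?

1st diffs: 17, 59, 155, 329, 605.
2nd diffs: 42, 96, 174, 276.
3rd diffs: 54, 78, 102.
4th diffs: 24, 24 (constant).
So u_n = n^4 - n^3 + 2n^2 + 3n + 2.
Evaluating at n = 9 gives u_9 = 6023.

6023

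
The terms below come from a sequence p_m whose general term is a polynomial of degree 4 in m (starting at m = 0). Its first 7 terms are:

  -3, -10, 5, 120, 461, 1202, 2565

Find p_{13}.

1st diffs: -7, 15, 115, 341, 741, 1363.
2nd diffs: 22, 100, 226, 400, 622.
3rd diffs: 78, 126, 174, 222.
4th diffs: 48, 48, 48 (constant).
Newton forward-difference form: p_m = -3 + (-7)·C(m,1) + 22·C(m,2) + 78·C(m,3) + 48·C(m,4).
At m = 13: m = 13, so p_{13} = -3 - 91 + 1716 + 22308 + 34320 = 58250.

58250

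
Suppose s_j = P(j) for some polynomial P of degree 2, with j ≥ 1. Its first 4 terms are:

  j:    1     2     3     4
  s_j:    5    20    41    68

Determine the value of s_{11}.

425

1st diffs: 15, 21, 27.
2nd diffs: 6, 6 (constant).
Newton forward-difference form: s_j = 5 + 15·C(j-1,1) + 6·C(j-1,2).
At j = 11: j-1 = 10, so s_{11} = 5 + 150 + 270 = 425.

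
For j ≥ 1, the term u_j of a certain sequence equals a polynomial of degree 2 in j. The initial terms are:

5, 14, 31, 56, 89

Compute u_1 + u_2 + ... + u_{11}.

1st diffs: 9, 17, 25, 33.
2nd diffs: 8, 8, 8 (constant).
So u_j = 4j^2 - 3j + 4.
Continuing: …, 130, 179, 236, 301, …, u_{11} = 455.
Summing j = 1..11 (11 terms) gives 1870.

1870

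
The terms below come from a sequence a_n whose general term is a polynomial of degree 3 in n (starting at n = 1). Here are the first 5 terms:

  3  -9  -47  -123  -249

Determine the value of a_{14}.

-5613

1st diffs: -12, -38, -76, -126.
2nd diffs: -26, -38, -50.
3rd diffs: -12, -12 (constant).
Newton forward-difference form: a_n = 3 + (-12)·C(n-1,1) + (-26)·C(n-1,2) + (-12)·C(n-1,3).
At n = 14: n-1 = 13, so a_{14} = 3 - 156 - 2028 - 3432 = -5613.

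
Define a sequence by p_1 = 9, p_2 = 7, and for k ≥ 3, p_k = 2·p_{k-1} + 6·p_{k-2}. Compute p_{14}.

82856512

Compute successive terms:
p_3 = 68  p_4 = 178  p_5 = 764  …  p_{11} = 1710656  p_{12} = 6232864  p_{13} = 22729664  p_{14} = 82856512.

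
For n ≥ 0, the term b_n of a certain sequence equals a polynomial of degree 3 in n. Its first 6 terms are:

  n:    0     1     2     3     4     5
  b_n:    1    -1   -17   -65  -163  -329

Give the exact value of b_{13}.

1st diffs: -2, -16, -48, -98, -166.
2nd diffs: -14, -32, -50, -68.
3rd diffs: -18, -18, -18 (constant).
Newton forward-difference form: b_n = 1 + (-2)·C(n,1) + (-14)·C(n,2) + (-18)·C(n,3).
At n = 13: n = 13, so b_{13} = 1 - 26 - 1092 - 5148 = -6265.

-6265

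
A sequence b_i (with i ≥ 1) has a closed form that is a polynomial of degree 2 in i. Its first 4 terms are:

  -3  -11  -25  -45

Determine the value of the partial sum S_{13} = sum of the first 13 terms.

-2379

1st diffs: -8, -14, -20.
2nd diffs: -6, -6 (constant).
Newton forward-difference form: b_i = -3 + (-8)·C(i-1,1) + (-6)·C(i-1,2).
Continuing: …, -71, -103, -141, -185, …, b_{13} = -495.
Summing i = 1..13 (13 terms) gives -2379.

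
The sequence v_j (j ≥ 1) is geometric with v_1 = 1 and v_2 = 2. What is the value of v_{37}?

Common ratio r = 2.
v_j = 1·2^(j-1).
v_{37} = 1·2^36 = 68719476736.

68719476736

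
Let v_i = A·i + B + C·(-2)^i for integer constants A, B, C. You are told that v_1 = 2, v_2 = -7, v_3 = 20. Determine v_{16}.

At i = 1, 2, 3: A + B - 2C = 2; 2A + B + 4C = -7; 3A + B - 8C = 20.
Subtracting the first from the second: A + 6C = -9.
Subtracting the second from the third: A - 12C = 27.
Solving: C = -2, A = 3, then B = -5.
So v_i = 3·i + (-5) + (-2)·(-2)^i; at i=16 this is -131029.

-131029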